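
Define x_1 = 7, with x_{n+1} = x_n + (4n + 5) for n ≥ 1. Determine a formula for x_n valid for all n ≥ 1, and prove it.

Claim: x_n = 2n^2 + 3n + 2.

Base case: x_1 = 7, and 2·1^2 + 3·1 + 2 = 7.
Assume x_r = 2r^2 + 3r + 2.
Then x_{r+1} = x_r + (4r + 5) = (2r^2 + 3r + 2) + (4r + 5) = 2r^2 + 7r + 7,
and 2·(r+1)^2 + 3·(r+1) + 2 = 2r^2 + 7r + 7.
By induction, x_n = 2n^2 + 3n + 2 for all n ≥ 1.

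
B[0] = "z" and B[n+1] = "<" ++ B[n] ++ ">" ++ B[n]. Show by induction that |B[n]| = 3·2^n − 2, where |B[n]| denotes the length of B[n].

Base case: |B[0]| = 1, and 3·2^0 − 2 = 1.
Assume |B[k]| = 3·2^k − 2.
Then |B[k+1]| = 1 + |B[k]| + 1 + |B[k]| = 2|B[k]| + 2 = 2(3·2^k − 2) + 2 = 3·2^{k+1} − 4 + 2 = 3·2^{k+1} − 2.
This completes the inductive step, so |B[n]| = 3·2^n − 2 for all n ≥ 0.

|B[n]| = 3·2^n − 2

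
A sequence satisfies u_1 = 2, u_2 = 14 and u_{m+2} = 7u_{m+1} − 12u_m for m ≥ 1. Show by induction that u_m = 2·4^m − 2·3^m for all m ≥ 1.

Base cases: u_1 = 2 and 2·4^1 − 2·3^1 = 2; u_2 = 14 and 2·4^2 − 2·3^2 = 14.
Assume u_j = 2·4^j − 2·3^j for all 1 ≤ j ≤ r, where r ≥ 2.
Then u_{r+1} = 7u_r − 12u_{r−1} = 7·(2·4^r − 2·3^r) − 12·(2·4^{r−1} − 2·3^{r−1}) = 2·(7·4 − 12)4^{r−1} − 2·(7·3 − 12)3^{r−1} = 32·4^{r−1} − 18·3^{r−1} = 2·4^{r+1} − 2·3^{r+1}.
This completes the inductive step, so u_m = 2·4^m − 2·3^m for all m ≥ 1.

u_m = 2·4^m − 2·3^m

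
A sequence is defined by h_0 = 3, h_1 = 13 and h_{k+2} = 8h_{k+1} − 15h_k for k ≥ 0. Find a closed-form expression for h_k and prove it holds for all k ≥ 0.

Claim: h_k = 3^k + 2·5^k.

Base cases: h_0 = 3 and 3^0 + 2·5^0 = 3; h_1 = 13 and 3^1 + 2·5^1 = 13.
Assume h_j = 3^j + 2·5^j for all 0 ≤ j ≤ r, where r ≥ 1.
Then h_{r+1} = 8h_r − 15h_{r−1} = 8·(3^r + 2·5^r) − 15·(3^{r−1} + 2·5^{r−1}) = (8·3 − 15)3^{r−1} + 2·(8·5 − 15)5^{r−1} = 9·3^{r−1} + 50·5^{r−1} = 3^{r+1} + 2·5^{r+1}.
By strong induction, h_k = 3^k + 2·5^k for all k ≥ 0.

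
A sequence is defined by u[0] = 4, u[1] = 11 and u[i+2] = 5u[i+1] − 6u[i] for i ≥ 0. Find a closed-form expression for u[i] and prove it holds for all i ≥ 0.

Claim: u[i] = 3·3^i + 2^i.

Base cases: u[0] = 4 and 3·3^0 + 2^0 = 4; u[1] = 11 and 3·3^1 + 2^1 = 11.
Assume u[t] = 3·3^t + 2^t for all 0 ≤ t ≤ j, where j ≥ 1.
Then u[j+1] = 5u[j] − 6u[j−1] = 5·(3·3^j + 2^j) − 6·(3·3^{j−1} + 2^{j−1}) = 3·(5·3 − 6)3^{j−1} + (5·2 − 6)2^{j−1} = 27·3^{j−1} + 4·2^{j−1} = 3·3^{j+1} + 2^{j+1}.
Hence u[i] = 3·3^i + 2^i for every i ≥ 0, by strong induction.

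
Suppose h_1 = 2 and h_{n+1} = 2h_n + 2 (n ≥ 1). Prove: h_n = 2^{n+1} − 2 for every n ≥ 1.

Base case: h_1 = 2, and 2^{1+1} − 2 = 4 − 2 = 2.
Assume h_k = 2^{k+1} − 2 for some k ≥ 1.
Then h_{k+1} = 2h_k + 2 = 2·(2^{k+1} − 2) + 2 = 2^{k+2} − 4 + 2 = 2^{k+2} − 2.
By induction, h_n = 2^{n+1} − 2 for all n ≥ 1.

h_n = 2^{n+1} − 2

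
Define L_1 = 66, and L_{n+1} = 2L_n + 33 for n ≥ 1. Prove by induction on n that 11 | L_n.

Base case: L_1 = 66 = 11·6, so 11 | L_1.
Assume 11 | L_j, so L_j = 11t for some integer t.
Then L_{j+1} = 2L_j + 33 = 2·(11t) + 33 = 11(2t + 3), so 11 | L_{j+1}.
Hence 11 | L_n for every n ≥ 1, by induction.

11 | L_n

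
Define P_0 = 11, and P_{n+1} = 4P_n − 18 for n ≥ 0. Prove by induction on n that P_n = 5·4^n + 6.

Base case: P_0 = 11, and 5·4^0 + 6 = 5 + 6 = 11.
Assume P_r = 5·4^r + 6 for some r ≥ 0.
Then P_{r+1} = 4P_r − 18 = 4·(5·4^r + 6) − 18 = 20·4^r + 24 − 18 = 5·4^{r+1} + 6.
By induction, P_n = 5·4^n + 6 for all n ≥ 0.

P_n = 5·4^n + 6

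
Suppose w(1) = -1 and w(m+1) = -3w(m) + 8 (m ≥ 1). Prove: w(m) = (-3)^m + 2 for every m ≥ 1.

Base case: w(1) = -1, and (-3)^1 + 2 = -3 + 2 = -1.
Assume w(r) = (-3)^r + 2 for some r ≥ 1.
Then w(r+1) = -3w(r) + 8 = -3·((-3)^r + 2) + 8 = -3·(-3)^r − 6 + 8 = (-3)^{r+1} + 2.
So the formula holds for r+1, and by induction w(m) = (-3)^m + 2 for all m ≥ 1.

w(m) = (-3)^m + 2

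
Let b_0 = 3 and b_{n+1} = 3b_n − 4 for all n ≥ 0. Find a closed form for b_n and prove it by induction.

Claim: b_n = 3^n + 2.

Base case: b_0 = 3, and 3^0 + 2 = 1 + 2 = 3.
Assume b_j = 3^j + 2 for some j ≥ 0.
Then b_{j+1} = 3b_j − 4 = 3·(3^j + 2) − 4 = 3^{j+1} + 6 − 4 = 3^{j+1} + 2.
Hence b_n = 3^n + 2 for every n ≥ 0, by induction.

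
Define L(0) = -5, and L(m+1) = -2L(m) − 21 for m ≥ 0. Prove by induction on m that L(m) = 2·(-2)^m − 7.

Base case: L(0) = -5, and 2·(-2)^0 − 7 = 2 − 7 = -5.
Assume L(r) = 2·(-2)^r − 7 for some r ≥ 0.
Then L(r+1) = -2L(r) − 21 = -2·(2·(-2)^r − 7) − 21 = -4·(-2)^r + 14 − 21 = 2·(-2)^{r+1} − 7.
So the formula holds for r+1, and by induction L(m) = 2·(-2)^m − 7 for all m ≥ 0.

L(m) = 2·(-2)^m − 7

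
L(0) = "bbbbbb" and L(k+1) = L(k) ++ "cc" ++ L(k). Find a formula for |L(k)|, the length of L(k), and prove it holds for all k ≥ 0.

Claim: |L(k)| = 2^{k+3} − 2.

Base case: |L(0)| = 6, and 2^{0+3} − 2 = 6.
Assume |L(r)| = 2^{r+3} − 2.
Then |L(r+1)| = |L(r)| + 2 + |L(r)| = 2|L(r)| + 2 = 2(2^{r+3} − 2) + 2 = 2^{r+1+3} − 4 + 2 = 2^{r+1+3} − 2.
This completes the inductive step, so |L(k)| = 2^{k+3} − 2 for all k ≥ 0.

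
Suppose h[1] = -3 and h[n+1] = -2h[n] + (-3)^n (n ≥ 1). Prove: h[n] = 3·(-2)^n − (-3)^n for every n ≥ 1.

Base case: h[1] = -3, and 3·(-2)^1 − (-3)^1 = -6 + 3 = -3.
Assume h[m] = 3·(-2)^m − (-3)^m for some m ≥ 1.
Then h[m+1] = -2h[m] + (-3)^m = -2·(3·(-2)^m − (-3)^m) + (-3)^m = 3·(-2)^{m+1} + 2·(-3)^m + (-3)^m = 3·(-2)^{m+1} + 3·(-3)^m = 3·(-2)^{m+1} − (-3)^{m+1}.
Hence h[n] = 3·(-2)^n − (-3)^n for every n ≥ 1, by induction.

h[n] = 3·(-2)^n − (-3)^n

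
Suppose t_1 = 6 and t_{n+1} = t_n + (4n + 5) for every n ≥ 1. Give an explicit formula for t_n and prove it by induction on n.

Claim: t_n = 2n^2 + 3n + 1.

Base case: t_1 = 6, and 2·1^2 + 3·1 + 1 = 6.
Assume t_k = 2k^2 + 3k + 1.
Then t_{k+1} = t_k + (4k + 5) = (2k^2 + 3k + 1) + (4k + 5) = 2k^2 + 7k + 6,
and 2·(k+1)^2 + 3·(k+1) + 1 = 2k^2 + 7k + 6.
This completes the inductive step, so t_n = 2n^2 + 3n + 1 for all n ≥ 1.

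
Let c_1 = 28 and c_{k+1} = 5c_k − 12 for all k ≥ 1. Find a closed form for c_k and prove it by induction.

Claim: c_k = 5^{k+1} + 3.

Base case: c_1 = 28, and 5^{1+1} + 3 = 25 + 3 = 28.
Assume c_r = 5^{r+1} + 3 for some r ≥ 1.
Then c_{r+1} = 5c_r − 12 = 5·(5^{r+1} + 3) − 12 = 5^{r+2} + 15 − 12 = 5^{r+2} + 3.
Hence c_k = 5^{k+1} + 3 for every k ≥ 1, by induction.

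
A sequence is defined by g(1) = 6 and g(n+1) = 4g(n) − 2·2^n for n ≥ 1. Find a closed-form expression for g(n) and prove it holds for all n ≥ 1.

Claim: g(n) = 4^n + 2^n.

Base case: g(1) = 6, and 4^1 + 2^1 = 4 + 2 = 6.
Assume g(r) = 4^r + 2^r for some r ≥ 1.
Then g(r+1) = 4g(r) − 2·2^r = 4·(4^r + 2^r) − 2·2^r = 4^{r+1} + 4·2^r − 2·2^r = 4^{r+1} + 2·2^r = 4^{r+1} + 2^{r+1}.
So the formula holds for r+1, and by induction g(n) = 4^n + 2^n for all n ≥ 1.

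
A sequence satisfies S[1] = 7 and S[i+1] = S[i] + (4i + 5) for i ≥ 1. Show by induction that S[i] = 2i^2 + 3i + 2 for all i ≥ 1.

Base case: S[1] = 7, and 2·1^2 + 3·1 + 2 = 7.
Assume S[r] = 2r^2 + 3r + 2.
Then S[r+1] = S[r] + (4r + 5) = (2r^2 + 3r + 2) + (4r + 5) = 2r^2 + 7r + 7,
and 2·(r+1)^2 + 3·(r+1) + 2 = 2r^2 + 7r + 7.
By induction, S[i] = 2i^2 + 3i + 2 for all i ≥ 1.

S[i] = 2i^2 + 3i + 2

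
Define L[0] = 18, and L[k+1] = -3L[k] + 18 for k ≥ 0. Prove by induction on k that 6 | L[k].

Base case: L[0] = 18 = 6·3, so 6 | L[0].
Assume 6 | L[j], so L[j] = 6t for some integer t.
Then L[j+1] = -3L[j] + 18 = -3·(6t) + 18 = 6(-3t + 3), so 6 | L[j+1].
By induction, 6 | L[k] for all k ≥ 0.

6 | L[k]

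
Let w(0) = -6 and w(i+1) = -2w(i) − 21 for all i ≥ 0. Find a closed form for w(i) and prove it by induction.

Claim: w(i) = (-2)^i − 7.

Base case: w(0) = -6, and (-2)^0 − 7 = 1 − 7 = -6.
Assume w(j) = (-2)^j − 7 for some j ≥ 0.
Then w(j+1) = -2w(j) − 21 = -2·((-2)^j − 7) − 21 = -2·(-2)^j + 14 − 21 = (-2)^{j+1} − 7.
Hence w(i) = (-2)^i − 7 for every i ≥ 0, by induction.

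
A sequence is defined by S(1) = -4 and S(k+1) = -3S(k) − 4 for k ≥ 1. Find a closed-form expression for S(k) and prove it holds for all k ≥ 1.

Claim: S(k) = (-3)^k − 1.

Base case: S(1) = -4, and (-3)^1 − 1 = -3 − 1 = -4.
Assume S(m) = (-3)^m − 1 for some m ≥ 1.
Then S(m+1) = -3S(m) − 4 = -3·((-3)^m − 1) − 4 = -3·(-3)^m + 3 − 4 = (-3)^{m+1} − 1.
This completes the inductive step, so S(k) = (-3)^k − 1 for all k ≥ 1.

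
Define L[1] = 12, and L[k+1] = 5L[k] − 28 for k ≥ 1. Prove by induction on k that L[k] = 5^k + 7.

Base case: L[1] = 12, and 5^1 + 7 = 5 + 7 = 12.
Assume L[r] = 5^r + 7 for some r ≥ 1.
Then L[r+1] = 5L[r] − 28 = 5·(5^r + 7) − 28 = 5^{r+1} + 35 − 28 = 5^{r+1} + 7.
This completes the inductive step, so L[k] = 5^k + 7 for all k ≥ 1.

L[k] = 5^k + 7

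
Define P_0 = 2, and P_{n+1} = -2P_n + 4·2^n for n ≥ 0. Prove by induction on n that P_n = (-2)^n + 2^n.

Base case: P_0 = 2, and (-2)^0 + 2^0 = 1 + 1 = 2.
Assume P_r = (-2)^r + 2^r for some r ≥ 0.
Then P_{r+1} = -2P_r + 4·2^r = -2·((-2)^r + 2^r) + 4·2^r = (-2)^{r+1} − 2·2^r + 4·2^r = (-2)^{r+1} + 2·2^r = (-2)^{r+1} + 2^{r+1}.
So the formula holds for r+1, and by induction P_n = (-2)^n + 2^n for all n ≥ 0.

P_n = (-2)^n + 2^n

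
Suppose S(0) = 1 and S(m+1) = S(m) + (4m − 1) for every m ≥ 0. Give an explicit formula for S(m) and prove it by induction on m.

Claim: S(m) = 2m^2 − 3m + 1.

Base case: S(0) = 1, and 2·0^2 − 3·0 + 1 = 1.
Assume S(r) = 2r^2 − 3r + 1.
Then S(r+1) = S(r) + (4r − 1) = (2r^2 − 3r + 1) + (4r − 1) = 2r^2 + r,
and 2·(r+1)^2 − 3·(r+1) + 1 = 2r^2 + r.
This completes the inductive step, so S(m) = 2m^2 − 3m + 1 for all m ≥ 0.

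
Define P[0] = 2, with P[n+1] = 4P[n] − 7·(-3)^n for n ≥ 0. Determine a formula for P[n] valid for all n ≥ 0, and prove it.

Claim: P[n] = 4^n + (-3)^n.

Base case: P[0] = 2, and 4^0 + (-3)^0 = 1 + 1 = 2.
Assume P[r] = 4^r + (-3)^r for some r ≥ 0.
Then P[r+1] = 4P[r] − 7·(-3)^r = 4·(4^r + (-3)^r) − 7·(-3)^r = 4^{r+1} + 4·(-3)^r − 7·(-3)^r = 4^{r+1} − 3·(-3)^r = 4^{r+1} + (-3)^{r+1}.
By induction, P[n] = 4^n + (-3)^n for all n ≥ 0.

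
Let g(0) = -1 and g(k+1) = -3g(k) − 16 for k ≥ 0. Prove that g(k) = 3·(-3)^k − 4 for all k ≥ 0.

Base case: g(0) = -1, and 3·(-3)^0 − 4 = 3 − 4 = -1.
Assume g(m) = 3·(-3)^m − 4 for some m ≥ 0.
Then g(m+1) = -3g(m) − 16 = -3·(3·(-3)^m − 4) − 16 = -9·(-3)^m + 12 − 16 = 3·(-3)^{m+1} − 4.
So the formula holds for m+1, and by induction g(k) = 3·(-3)^k − 4 for all k ≥ 0.

g(k) = 3·(-3)^k − 4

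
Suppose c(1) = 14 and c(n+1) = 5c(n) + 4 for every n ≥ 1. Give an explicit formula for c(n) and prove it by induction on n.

Claim: c(n) = 3·5^n − 1.

Base case: c(1) = 14, and 3·5^1 − 1 = 15 − 1 = 14.
Assume c(m) = 3·5^m − 1 for some m ≥ 1.
Then c(m+1) = 5c(m) + 4 = 5·(3·5^m − 1) + 4 = 15·5^m − 5 + 4 = 3·5^{m+1} − 1.
Hence c(n) = 3·5^n − 1 for every n ≥ 1, by induction.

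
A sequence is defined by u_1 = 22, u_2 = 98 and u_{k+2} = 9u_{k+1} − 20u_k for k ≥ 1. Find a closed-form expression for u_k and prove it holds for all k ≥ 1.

Claim: u_k = 3·4^k + 2·5^k.

Base cases: u_1 = 22 and 3·4^1 + 2·5^1 = 22; u_2 = 98 and 3·4^2 + 2·5^2 = 98.
Assume u_j = 3·4^j + 2·5^j for all 1 ≤ j ≤ m, where m ≥ 2.
Then u_{m+1} = 9u_m − 20u_{m−1} = 9·(3·4^m + 2·5^m) − 20·(3·4^{m−1} + 2·5^{m−1}) = 3·(9·4 − 20)4^{m−1} + 2·(9·5 − 20)5^{m−1} = 48·4^{m−1} + 50·5^{m−1} = 3·4^{m+1} + 2·5^{m+1}.
So the formula holds for m+1, and by strong induction u_k = 3·4^k + 2·5^k for all k ≥ 1.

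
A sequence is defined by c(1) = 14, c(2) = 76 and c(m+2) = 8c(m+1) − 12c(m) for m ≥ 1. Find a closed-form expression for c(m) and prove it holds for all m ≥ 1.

Claim: c(m) = 2^m + 2·6^m.

Base cases: c(1) = 14 and 2^1 + 2·6^1 = 14; c(2) = 76 and 2^2 + 2·6^2 = 76.
Assume c(i) = 2^i + 2·6^i for all 1 ≤ i ≤ j, where j ≥ 2.
Then c(j+1) = 8c(j) − 12c(j−1) = 8·(2^j + 2·6^j) − 12·(2^{j−1} + 2·6^{j−1}) = (8·2 − 12)2^{j−1} + 2·(8·6 − 12)6^{j−1} = 4·2^{j−1} + 72·6^{j−1} = 2^{j+1} + 2·6^{j+1}.
By strong induction, c(m) = 2^m + 2·6^m for all m ≥ 1.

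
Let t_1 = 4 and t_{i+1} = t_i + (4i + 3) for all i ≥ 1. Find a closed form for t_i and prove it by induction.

Claim: t_i = 2i^2 + i + 1.

Base case: t_1 = 4, and 2·1^2 + 1 + 1 = 4.
Assume t_r = 2r^2 + r + 1.
Then t_{r+1} = t_r + (4r + 3) = (2r^2 + r + 1) + (4r + 3) = 2r^2 + 5r + 4,
and 2·(r+1)^2 + (r+1) + 1 = 2r^2 + 5r + 4.
Hence t_i = 2i^2 + i + 1 for every i ≥ 1, by induction.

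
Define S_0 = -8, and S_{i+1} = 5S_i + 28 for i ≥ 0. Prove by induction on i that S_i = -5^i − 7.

Base case: S_0 = -8, and -5^0 − 7 = -1 − 7 = -8.
Assume S_r = -5^r − 7 for some r ≥ 0.
Then S_{r+1} = 5S_r + 28 = 5·(-5^r − 7) + 28 = -5^{r+1} − 35 + 28 = -5^{r+1} − 7.
This completes the inductive step, so S_i = -5^i − 7 for all i ≥ 0.

S_i = -5^i − 7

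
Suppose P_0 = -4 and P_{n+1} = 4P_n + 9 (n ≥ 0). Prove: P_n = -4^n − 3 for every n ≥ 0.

Base case: P_0 = -4, and -4^0 − 3 = -1 − 3 = -4.
Assume P_m = -4^m − 3 for some m ≥ 0.
Then P_{m+1} = 4P_m + 9 = 4·(-4^m − 3) + 9 = -4^{m+1} − 12 + 9 = -4^{m+1} − 3.
Hence P_n = -4^n − 3 for every n ≥ 0, by induction.

P_n = -4^n − 3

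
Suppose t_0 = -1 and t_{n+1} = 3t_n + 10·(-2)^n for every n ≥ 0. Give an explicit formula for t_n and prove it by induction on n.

Claim: t_n = 3^n − 2·(-2)^n.

Base case: t_0 = -1, and 3^0 − 2·(-2)^0 = 1 − 2 = -1.
Assume t_m = 3^m − 2·(-2)^m for some m ≥ 0.
Then t_{m+1} = 3t_m + 10·(-2)^m = 3·(3^m − 2·(-2)^m) + 10·(-2)^m = 3^{m+1} − 6·(-2)^m + 10·(-2)^m = 3^{m+1} + 4·(-2)^m = 3^{m+1} − 2·(-2)^{m+1}.
So the formula holds for m+1, and by induction t_n = 3^n − 2·(-2)^n for all n ≥ 0.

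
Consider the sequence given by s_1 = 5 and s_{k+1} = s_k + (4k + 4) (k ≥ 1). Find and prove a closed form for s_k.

Claim: s_k = 2k^2 + 2k + 1.

Base case: s_1 = 5, and 2·1^2 + 2·1 + 1 = 5.
Assume s_m = 2m^2 + 2m + 1.
Then s_{m+1} = s_m + (4m + 4) = (2m^2 + 2m + 1) + (4m + 4) = 2m^2 + 6m + 5,
and 2·(m+1)^2 + 2·(m+1) + 1 = 2m^2 + 6m + 5.
Hence s_k = 2k^2 + 2k + 1 for every k ≥ 1, by induction.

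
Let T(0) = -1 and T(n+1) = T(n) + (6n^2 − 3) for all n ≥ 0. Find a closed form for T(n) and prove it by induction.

Claim: T(n) = 2n^3 − 3n^2 − 2n − 1.

Base case: T(0) = -1, and 2·0^3 − 3·0^2 − 2·0 − 1 = -1.
Assume T(k) = 2k^3 − 3k^2 − 2k − 1.
Then T(k+1) = T(k) + (6k^2 − 3) = (2k^3 − 3k^2 − 2k − 1) + (6k^2 − 3) = 2k^3 + 3k^2 − 2k − 4,
and 2·(k+1)^3 − 3·(k+1)^2 − 2·(k+1) − 1 = 2k^3 + 3k^2 − 2k − 4.
This completes the inductive step, so T(n) = 2n^3 − 3n^2 − 2n − 1 for all n ≥ 0.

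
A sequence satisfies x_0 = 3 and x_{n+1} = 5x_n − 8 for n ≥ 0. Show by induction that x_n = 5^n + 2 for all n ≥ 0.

Base case: x_0 = 3, and 5^0 + 2 = 1 + 2 = 3.
Assume x_k = 5^k + 2 for some k ≥ 0.
Then x_{k+1} = 5x_k − 8 = 5·(5^k + 2) − 8 = 5^{k+1} + 10 − 8 = 5^{k+1} + 2.
By induction, x_n = 5^n + 2 for all n ≥ 0.

x_n = 5^n + 2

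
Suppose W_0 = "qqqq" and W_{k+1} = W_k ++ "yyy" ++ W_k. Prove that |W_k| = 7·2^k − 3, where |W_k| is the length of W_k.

Base case: |W_0| = 4, and 7·2^0 − 3 = 4.
Assume |W_m| = 7·2^m − 3.
Then |W_{m+1}| = |W_m| + 3 + |W_m| = 2|W_m| + 3 = 2(7·2^m − 3) + 3 = 7·2^{m+1} − 6 + 3 = 7·2^{m+1} − 3.
Hence |W_k| = 7·2^k − 3 for every k ≥ 0, by induction.

|W_k| = 7·2^k − 3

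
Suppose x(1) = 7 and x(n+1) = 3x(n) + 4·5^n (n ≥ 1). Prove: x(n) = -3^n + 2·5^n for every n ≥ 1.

Base case: x(1) = 7, and -3^1 + 2·5^1 = -3 + 10 = 7.
Assume x(r) = -3^r + 2·5^r for some r ≥ 1.
Then x(r+1) = 3x(r) + 4·5^r = 3·(-3^r + 2·5^r) + 4·5^r = -3^{r+1} + 6·5^r + 4·5^r = -3^{r+1} + 10·5^r = -3^{r+1} + 2·5^{r+1}.
This completes the inductive step, so x(n) = -3^n + 2·5^n for all n ≥ 1.

x(n) = -3^n + 2·5^n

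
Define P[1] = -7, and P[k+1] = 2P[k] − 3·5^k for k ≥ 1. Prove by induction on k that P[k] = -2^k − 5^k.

Base case: P[1] = -7, and -2^1 − 5^1 = -2 − 5 = -7.
Assume P[m] = -2^m − 5^m for some m ≥ 1.
Then P[m+1] = 2P[m] − 3·5^m = 2·(-2^m − 5^m) − 3·5^m = -2^{m+1} − 2·5^m − 3·5^m = -2^{m+1} − 5·5^m = -2^{m+1} − 5^{m+1}.
So the formula holds for m+1, and by induction P[k] = -2^k − 5^k for all k ≥ 1.

P[k] = -2^k − 5^k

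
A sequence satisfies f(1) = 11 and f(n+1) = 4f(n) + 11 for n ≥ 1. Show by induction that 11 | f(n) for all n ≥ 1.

Base case: f(1) = 11 = 11·1, so 11 | f(1).
Assume 11 | f(r), so f(r) = 11t for some integer t.
Then f(r+1) = 4f(r) + 11 = 4·(11t) + 11 = 11(4t + 1), so 11 | f(r+1).
By induction, 11 | f(n) for all n ≥ 1.

11 | f(n)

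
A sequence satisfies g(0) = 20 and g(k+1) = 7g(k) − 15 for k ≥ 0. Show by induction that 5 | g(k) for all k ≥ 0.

Base case: g(0) = 20 = 5·4, so 5 | g(0).
Assume 5 | g(j), so g(j) = 5t for some integer t.
Then g(j+1) = 7g(j) − 15 = 7·(5t) − 15 = 5(7t − 3), so 5 | g(j+1).
Hence 5 | g(k) for every k ≥ 0, by induction.

5 | g(k)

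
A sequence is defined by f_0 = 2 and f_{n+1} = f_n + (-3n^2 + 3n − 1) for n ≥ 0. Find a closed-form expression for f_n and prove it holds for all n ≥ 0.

Claim: f_n = -n^3 + 3n^2 − 3n + 2.

Base case: f_0 = 2, and -0^3 + 3·0^2 − 3·0 + 2 = 2.
Assume f_m = -m^3 + 3m^2 − 3m + 2.
Then f_{m+1} = f_m + (-3m^2 + 3m − 1) = (-m^3 + 3m^2 − 3m + 2) + (-3m^2 + 3m − 1) = -m^3 + 1,
and -(m+1)^3 + 3·(m+1)^2 − 3·(m+1) + 2 = -m^3 + 1.
Hence f_n = -n^3 + 3n^2 − 3n + 2 for every n ≥ 0, by induction.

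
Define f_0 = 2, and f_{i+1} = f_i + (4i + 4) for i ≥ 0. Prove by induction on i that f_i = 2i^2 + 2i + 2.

Base case: f_0 = 2, and 2·0^2 + 2·0 + 2 = 2.
Assume f_m = 2m^2 + 2m + 2.
Then f_{m+1} = f_m + (4m + 4) = (2m^2 + 2m + 2) + (4m + 4) = 2m^2 + 6m + 6,
and 2·(m+1)^2 + 2·(m+1) + 2 = 2m^2 + 6m + 6.
Hence f_i = 2i^2 + 2i + 2 for every i ≥ 0, by induction.

f_i = 2i^2 + 2i + 2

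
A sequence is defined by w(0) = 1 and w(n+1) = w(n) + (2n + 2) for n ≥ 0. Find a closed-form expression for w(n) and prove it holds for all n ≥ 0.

Claim: w(n) = n^2 + n + 1.

Base case: w(0) = 1, and 0^2 + 0 + 1 = 1.
Assume w(k) = k^2 + k + 1.
Then w(k+1) = w(k) + (2k + 2) = (k^2 + k + 1) + (2k + 2) = k^2 + 3k + 3,
and (k+1)^2 + (k+1) + 1 = k^2 + 3k + 3.
This completes the inductive step, so w(n) = n^2 + n + 1 for all n ≥ 0.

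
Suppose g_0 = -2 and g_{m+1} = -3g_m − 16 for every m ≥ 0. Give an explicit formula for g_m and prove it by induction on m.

Claim: g_m = 2·(-3)^m − 4.

Base case: g_0 = -2, and 2·(-3)^0 − 4 = 2 − 4 = -2.
Assume g_r = 2·(-3)^r − 4 for some r ≥ 0.
Then g_{r+1} = -3g_r − 16 = -3·(2·(-3)^r − 4) − 16 = -6·(-3)^r + 12 − 16 = 2·(-3)^{r+1} − 4.
Hence g_m = 2·(-3)^m − 4 for every m ≥ 0, by induction.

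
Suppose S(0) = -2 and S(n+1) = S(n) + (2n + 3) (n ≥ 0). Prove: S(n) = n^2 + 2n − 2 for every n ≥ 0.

Base case: S(0) = -2, and 0^2 + 2·0 − 2 = -2.
Assume S(j) = j^2 + 2j − 2.
Then S(j+1) = S(j) + (2j + 3) = (j^2 + 2j − 2) + (2j + 3) = j^2 + 4j + 1,
and (j+1)^2 + 2·(j+1) − 2 = j^2 + 4j + 1.
This completes the inductive step, so S(n) = n^2 + 2n − 2 for all n ≥ 0.

S(n) = n^2 + 2n − 2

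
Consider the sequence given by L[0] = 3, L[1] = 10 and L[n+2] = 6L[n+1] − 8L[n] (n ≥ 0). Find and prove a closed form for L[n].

Claim: L[n] = 2^n + 2·4^n.

Base cases: L[0] = 3 and 2^0 + 2·4^0 = 3; L[1] = 10 and 2^1 + 2·4^1 = 10.
Assume L[j] = 2^j + 2·4^j for all 0 ≤ j ≤ m, where m ≥ 1.
Then L[m+1] = 6L[m] − 8L[m−1] = 6·(2^m + 2·4^m) − 8·(2^{m−1} + 2·4^{m−1}) = (6·2 − 8)2^{m−1} + 2·(6·4 − 8)4^{m−1} = 4·2^{m−1} + 32·4^{m−1} = 2^{m+1} + 2·4^{m+1}.
This completes the inductive step, so L[n] = 2^n + 2·4^n for all n ≥ 0.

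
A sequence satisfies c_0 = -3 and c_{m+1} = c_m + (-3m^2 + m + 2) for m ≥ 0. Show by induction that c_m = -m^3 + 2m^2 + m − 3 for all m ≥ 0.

Base case: c_0 = -3, and -0^3 + 2·0^2 + 0 − 3 = -3.
Assume c_k = -k^3 + 2k^2 + k − 3.
Then c_{k+1} = c_k + (-3k^2 + k + 2) = (-k^3 + 2k^2 + k − 3) + (-3k^2 + k + 2) = -k^3 − k^2 + 2k − 1,
and -(k+1)^3 + 2·(k+1)^2 + (k+1) − 3 = -k^3 − k^2 + 2k − 1.
By induction, c_m = -m^3 + 2m^2 + m − 3 for all m ≥ 0.

c_m = -m^3 + 2m^2 + m − 3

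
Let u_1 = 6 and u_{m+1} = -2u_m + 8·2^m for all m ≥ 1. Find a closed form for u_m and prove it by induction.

Claim: u_m = -(-2)^m + 2·2^m.

Base case: u_1 = 6, and -(-2)^1 + 2·2^1 = 2 + 4 = 6.
Assume u_j = -(-2)^j + 2·2^j for some j ≥ 1.
Then u_{j+1} = -2u_j + 8·2^j = -2·(-(-2)^j + 2·2^j) + 8·2^j = -(-2)^{j+1} − 4·2^j + 8·2^j = -(-2)^{j+1} + 4·2^j = -(-2)^{j+1} + 2·2^{j+1}.
So the formula holds for j+1, and by induction u_m = -(-2)^m + 2·2^m for all m ≥ 1.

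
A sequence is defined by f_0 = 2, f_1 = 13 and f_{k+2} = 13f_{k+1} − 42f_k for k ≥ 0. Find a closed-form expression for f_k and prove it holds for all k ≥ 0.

Claim: f_k = 7^k + 6^k.

Base cases: f_0 = 2 and 7^0 + 6^0 = 2; f_1 = 13 and 7^1 + 6^1 = 13.
Assume f_j = 7^j + 6^j for all 0 ≤ j ≤ r, where r ≥ 1.
Then f_{r+1} = 13f_r − 42f_{r−1} = 13·(7^r + 6^r) − 42·(7^{r−1} + 6^{r−1}) = (13·7 − 42)7^{r−1} + (13·6 − 42)6^{r−1} = 49·7^{r−1} + 36·6^{r−1} = 7^{r+1} + 6^{r+1}.
By strong induction, f_k = 7^k + 6^k for all k ≥ 0.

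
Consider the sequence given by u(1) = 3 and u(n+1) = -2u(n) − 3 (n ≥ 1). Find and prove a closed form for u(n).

Claim: u(n) = -2·(-2)^n − 1.

Base case: u(1) = 3, and -2·(-2)^1 − 1 = 4 − 1 = 3.
Assume u(r) = -2·(-2)^r − 1 for some r ≥ 1.
Then u(r+1) = -2u(r) − 3 = -2·(-2·(-2)^r − 1) − 3 = 4·(-2)^r + 2 − 3 = -2·(-2)^{r+1} − 1.
This completes the inductive step, so u(n) = -2·(-2)^n − 1 for all n ≥ 1.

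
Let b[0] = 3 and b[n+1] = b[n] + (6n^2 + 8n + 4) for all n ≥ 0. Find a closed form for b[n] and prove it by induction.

Claim: b[n] = 2n^3 + n^2 + n + 3.

Base case: b[0] = 3, and 2·0^3 + 0^2 + 0 + 3 = 3.
Assume b[k] = 2k^3 + k^2 + k + 3.
Then b[k+1] = b[k] + (6k^2 + 8k + 4) = (2k^3 + k^2 + k + 3) + (6k^2 + 8k + 4) = 2k^3 + 7k^2 + 9k + 7,
and 2·(k+1)^3 + (k+1)^2 + (k+1) + 3 = 2k^3 + 7k^2 + 9k + 7.
Hence b[n] = 2n^3 + n^2 + n + 3 for every n ≥ 0, by induction.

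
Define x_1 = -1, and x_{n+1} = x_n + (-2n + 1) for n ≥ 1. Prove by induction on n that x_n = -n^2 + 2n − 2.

Base case: x_1 = -1, and -1^2 + 2·1 − 2 = -1.
Assume x_m = -m^2 + 2m − 2.
Then x_{m+1} = x_m + (-2m + 1) = (-m^2 + 2m − 2) + (-2m + 1) = -m^2 − 1,
and -(m+1)^2 + 2·(m+1) − 2 = -m^2 − 1.
This completes the inductive step, so x_n = -n^2 + 2n − 2 for all n ≥ 1.

x_n = -n^2 + 2n − 2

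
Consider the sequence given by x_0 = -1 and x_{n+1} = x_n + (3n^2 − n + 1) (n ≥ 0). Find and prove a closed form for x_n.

Claim: x_n = n^3 − 2n^2 + 2n − 1.

Base case: x_0 = -1, and 0^3 − 2·0^2 + 2·0 − 1 = -1.
Assume x_k = k^3 − 2k^2 + 2k − 1.
Then x_{k+1} = x_k + (3k^2 − k + 1) = (k^3 − 2k^2 + 2k − 1) + (3k^2 − k + 1) = k^3 + k^2 + k,
and (k+1)^3 − 2·(k+1)^2 + 2·(k+1) − 1 = k^3 + k^2 + k.
By induction, x_n = n^3 − 2n^2 + 2n − 1 for all n ≥ 0.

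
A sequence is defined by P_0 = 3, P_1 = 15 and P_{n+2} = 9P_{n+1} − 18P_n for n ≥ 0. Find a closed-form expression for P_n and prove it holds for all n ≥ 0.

Claim: P_n = 3^n + 2·6^n.

Base cases: P_0 = 3 and 3^0 + 2·6^0 = 3; P_1 = 15 and 3^1 + 2·6^1 = 15.
Assume P_j = 3^j + 2·6^j for all 0 ≤ j ≤ k, where k ≥ 1.
Then P_{k+1} = 9P_k − 18P_{k−1} = 9·(3^k + 2·6^k) − 18·(3^{k−1} + 2·6^{k−1}) = (9·3 − 18)3^{k−1} + 2·(9·6 − 18)6^{k−1} = 9·3^{k−1} + 72·6^{k−1} = 3^{k+1} + 2·6^{k+1}.
So the formula holds for k+1, and by strong induction P_n = 3^n + 2·6^n for all n ≥ 0.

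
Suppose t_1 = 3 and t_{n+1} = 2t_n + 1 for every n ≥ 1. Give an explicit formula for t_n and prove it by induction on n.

Claim: t_n = 2^{n+1} − 1.

Base case: t_1 = 3, and 2^{1+1} − 1 = 4 − 1 = 3.
Assume t_j = 2^{j+1} − 1 for some j ≥ 1.
Then t_{j+1} = 2t_j + 1 = 2·(2^{j+1} − 1) + 1 = 2^{j+2} − 2 + 1 = 2^{j+2} − 1.
So the formula holds for j+1, and by induction t_n = 2^{n+1} − 1 for all n ≥ 1.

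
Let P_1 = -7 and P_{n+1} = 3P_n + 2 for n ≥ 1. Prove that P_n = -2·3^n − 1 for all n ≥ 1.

Base case: P_1 = -7, and -2·3^1 − 1 = -6 − 1 = -7.
Assume P_m = -2·3^m − 1 for some m ≥ 1.
Then P_{m+1} = 3P_m + 2 = 3·(-2·3^m − 1) + 2 = -6·3^m − 3 + 2 = -2·3^{m+1} − 1.
Hence P_n = -2·3^n − 1 for every n ≥ 1, by induction.

P_n = -2·3^n − 1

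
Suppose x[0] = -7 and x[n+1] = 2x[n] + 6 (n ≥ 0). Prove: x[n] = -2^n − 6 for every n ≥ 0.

Base case: x[0] = -7, and -2^0 − 6 = -1 − 6 = -7.
Assume x[k] = -2^k − 6 for some k ≥ 0.
Then x[k+1] = 2x[k] + 6 = 2·(-2^k − 6) + 6 = -2^{k+1} − 12 + 6 = -2^{k+1} − 6.
So the formula holds for k+1, and by induction x[n] = -2^n − 6 for all n ≥ 0.

x[n] = -2^n − 6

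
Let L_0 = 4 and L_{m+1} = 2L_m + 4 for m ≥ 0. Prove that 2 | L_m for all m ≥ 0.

Base case: L_0 = 4 = 2·2, so 2 | L_0.
Assume 2 | L_k, so L_k = 2t for some integer t.
Then L_{k+1} = 2L_k + 4 = 2·(2t) + 4 = 2(2t + 2), so 2 | L_{k+1}.
So the property holds for k+1, and by induction 2 | L_m for all m ≥ 0.

2 | L_m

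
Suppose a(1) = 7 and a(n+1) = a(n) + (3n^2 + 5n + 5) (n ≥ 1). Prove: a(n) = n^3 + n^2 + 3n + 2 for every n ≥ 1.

Base case: a(1) = 7, and 1^3 + 1^2 + 3·1 + 2 = 7.
Assume a(j) = j^3 + j^2 + 3j + 2.
Then a(j+1) = a(j) + (3j^2 + 5j + 5) = (j^3 + j^2 + 3j + 2) + (3j^2 + 5j + 5) = j^3 + 4j^2 + 8j + 7,
and (j+1)^3 + (j+1)^2 + 3·(j+1) + 2 = j^3 + 4j^2 + 8j + 7.
By induction, a(n) = n^3 + n^2 + 3n + 2 for all n ≥ 1.

a(n) = n^3 + n^2 + 3n + 2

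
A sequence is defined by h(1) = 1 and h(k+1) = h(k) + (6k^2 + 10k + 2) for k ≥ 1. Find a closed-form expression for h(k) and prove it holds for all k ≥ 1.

Claim: h(k) = 2k^3 + 2k^2 − 2k − 1.

Base case: h(1) = 1, and 2·1^3 + 2·1^2 − 2·1 − 1 = 1.
Assume h(r) = 2r^3 + 2r^2 − 2r − 1.
Then h(r+1) = h(r) + (6r^2 + 10r + 2) = (2r^3 + 2r^2 − 2r − 1) + (6r^2 + 10r + 2) = 2r^3 + 8r^2 + 8r + 1,
and 2·(r+1)^3 + 2·(r+1)^2 − 2·(r+1) − 1 = 2r^3 + 8r^2 + 8r + 1.
Hence h(k) = 2k^3 + 2k^2 − 2k − 1 for every k ≥ 1, by induction.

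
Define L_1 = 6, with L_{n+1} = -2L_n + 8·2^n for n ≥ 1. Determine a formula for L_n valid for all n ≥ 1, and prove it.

Claim: L_n = -(-2)^n + 2·2^n.

Base case: L_1 = 6, and -(-2)^1 + 2·2^1 = 2 + 4 = 6.
Assume L_r = -(-2)^r + 2·2^r for some r ≥ 1.
Then L_{r+1} = -2L_r + 8·2^r = -2·(-(-2)^r + 2·2^r) + 8·2^r = -(-2)^{r+1} − 4·2^r + 8·2^r = -(-2)^{r+1} + 4·2^r = -(-2)^{r+1} + 2·2^{r+1}.
Hence L_n = -(-2)^n + 2·2^n for every n ≥ 1, by induction.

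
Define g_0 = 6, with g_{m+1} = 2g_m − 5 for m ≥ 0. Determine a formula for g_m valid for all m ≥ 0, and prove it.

Claim: g_m = 2^m + 5.

Base case: g_0 = 6, and 2^0 + 5 = 1 + 5 = 6.
Assume g_j = 2^j + 5 for some j ≥ 0.
Then g_{j+1} = 2g_j − 5 = 2·(2^j + 5) − 5 = 2^{j+1} + 10 − 5 = 2^{j+1} + 5.
By induction, g_m = 2^m + 5 for all m ≥ 0.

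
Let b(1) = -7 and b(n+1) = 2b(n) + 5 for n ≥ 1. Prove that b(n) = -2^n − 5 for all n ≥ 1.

Base case: b(1) = -7, and -2^1 − 5 = -2 − 5 = -7.
Assume b(r) = -2^r − 5 for some r ≥ 1.
Then b(r+1) = 2b(r) + 5 = 2·(-2^r − 5) + 5 = -2^{r+1} − 10 + 5 = -2^{r+1} − 5.
By induction, b(n) = -2^n − 5 for all n ≥ 1.

b(n) = -2^n − 5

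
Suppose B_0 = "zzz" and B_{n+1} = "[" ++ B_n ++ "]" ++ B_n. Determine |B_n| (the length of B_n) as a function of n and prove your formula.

Claim: |B_n| = 5·2^n − 2.

Base case: |B_0| = 3, and 5·2^0 − 2 = 3.
Assume |B_j| = 5·2^j − 2.
Then |B_{j+1}| = 1 + |B_j| + 1 + |B_j| = 2|B_j| + 2 = 2(5·2^j − 2) + 2 = 5·2^{j+1} − 4 + 2 = 5·2^{j+1} − 2.
So the formula holds for j+1, and by induction |B_n| = 5·2^n − 2 for all n ≥ 0.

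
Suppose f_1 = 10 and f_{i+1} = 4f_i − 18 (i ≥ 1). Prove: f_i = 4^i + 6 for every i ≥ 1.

Base case: f_1 = 10, and 4^1 + 6 = 4 + 6 = 10.
Assume f_k = 4^k + 6 for some k ≥ 1.
Then f_{k+1} = 4f_k − 18 = 4·(4^k + 6) − 18 = 4^{k+1} + 24 − 18 = 4^{k+1} + 6.
So the formula holds for k+1, and by induction f_i = 4^i + 6 for all i ≥ 1.

f_i = 4^i + 6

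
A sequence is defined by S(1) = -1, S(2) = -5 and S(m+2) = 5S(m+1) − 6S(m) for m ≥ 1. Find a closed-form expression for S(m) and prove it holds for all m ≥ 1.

Claim: S(m) = -3^m + 2^m.

Base cases: S(1) = -1 and -3^1 + 2^1 = -1; S(2) = -5 and -3^2 + 2^2 = -5.
Assume S(j) = -3^j + 2^j for all 1 ≤ j ≤ r, where r ≥ 2.
Then S(r+1) = 5S(r) − 6S(r−1) = 5·(-3^r + 2^r) − 6·(-3^{r−1} + 2^{r−1}) = -(5·3 − 6)3^{r−1} + (5·2 − 6)2^{r−1} = -9·3^{r−1} + 4·2^{r−1} = -3^{r+1} + 2^{r+1}.
This completes the inductive step, so S(m) = -3^m + 2^m for all m ≥ 1.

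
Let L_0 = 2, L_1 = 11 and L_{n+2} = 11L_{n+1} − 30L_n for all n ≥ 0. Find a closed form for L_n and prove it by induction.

Claim: L_n = 5^n + 6^n.

Base cases: L_0 = 2 and 5^0 + 6^0 = 2; L_1 = 11 and 5^1 + 6^1 = 11.
Assume L_j = 5^j + 6^j for all 0 ≤ j ≤ m, where m ≥ 1.
Then L_{m+1} = 11L_m − 30L_{m−1} = 11·(5^m + 6^m) − 30·(5^{m−1} + 6^{m−1}) = (11·5 − 30)5^{m−1} + (11·6 − 30)6^{m−1} = 25·5^{m−1} + 36·6^{m−1} = 5^{m+1} + 6^{m+1}.
So the formula holds for m+1, and by strong induction L_n = 5^n + 6^n for all n ≥ 0.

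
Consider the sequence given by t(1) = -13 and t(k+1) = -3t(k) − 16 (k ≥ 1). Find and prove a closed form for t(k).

Claim: t(k) = 3·(-3)^k − 4.

Base case: t(1) = -13, and 3·(-3)^1 − 4 = -9 − 4 = -13.
Assume t(m) = 3·(-3)^m − 4 for some m ≥ 1.
Then t(m+1) = -3t(m) − 16 = -3·(3·(-3)^m − 4) − 16 = -9·(-3)^m + 12 − 16 = 3·(-3)^{m+1} − 4.
This completes the inductive step, so t(k) = 3·(-3)^k − 4 for all k ≥ 1.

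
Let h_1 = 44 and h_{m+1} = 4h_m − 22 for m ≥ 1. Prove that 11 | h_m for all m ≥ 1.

Base case: h_1 = 44 = 11·4, so 11 | h_1.
Assume 11 | h_r, so h_r = 11t for some integer t.
Then h_{r+1} = 4h_r − 22 = 4·(11t) − 22 = 11(4t − 2), so 11 | h_{r+1}.
So the property holds for r+1, and by induction 11 | h_m for all m ≥ 1.

11 | h_m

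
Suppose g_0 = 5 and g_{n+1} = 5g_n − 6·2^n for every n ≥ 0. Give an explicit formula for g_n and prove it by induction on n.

Claim: g_n = 3·5^n + 2·2^n.

Base case: g_0 = 5, and 3·5^0 + 2·2^0 = 3 + 2 = 5.
Assume g_j = 3·5^j + 2·2^j for some j ≥ 0.
Then g_{j+1} = 5g_j − 6·2^j = 5·(3·5^j + 2·2^j) − 6·2^j = 3·5^{j+1} + 10·2^j − 6·2^j = 3·5^{j+1} + 4·2^j = 3·5^{j+1} + 2·2^{j+1}.
So the formula holds for j+1, and by induction g_n = 3·5^n + 2·2^n for all n ≥ 0.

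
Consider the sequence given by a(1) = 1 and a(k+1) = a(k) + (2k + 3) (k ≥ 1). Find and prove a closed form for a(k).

Claim: a(k) = k^2 + 2k − 2.

Base case: a(1) = 1, and 1^2 + 2·1 − 2 = 1.
Assume a(j) = j^2 + 2j − 2.
Then a(j+1) = a(j) + (2j + 3) = (j^2 + 2j − 2) + (2j + 3) = j^2 + 4j + 1,
and (j+1)^2 + 2·(j+1) − 2 = j^2 + 4j + 1.
This completes the inductive step, so a(k) = k^2 + 2k − 2 for all k ≥ 1.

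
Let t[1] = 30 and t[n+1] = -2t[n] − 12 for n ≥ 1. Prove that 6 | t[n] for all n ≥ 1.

Base case: t[1] = 30 = 6·5, so 6 | t[1].
Assume 6 | t[r], so t[r] = 6s for some integer s.
Then t[r+1] = -2t[r] − 12 = -2·(6s) − 12 = 6(-2s − 2), so 6 | t[r+1].
By induction, 6 | t[n] for all n ≥ 1.

6 | t[n]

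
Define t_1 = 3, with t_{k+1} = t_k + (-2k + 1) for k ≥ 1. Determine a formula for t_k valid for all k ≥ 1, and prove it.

Claim: t_k = -k^2 + 2k + 2.

Base case: t_1 = 3, and -1^2 + 2·1 + 2 = 3.
Assume t_r = -r^2 + 2r + 2.
Then t_{r+1} = t_r + (-2r + 1) = (-r^2 + 2r + 2) + (-2r + 1) = -r^2 + 3,
and -(r+1)^2 + 2·(r+1) + 2 = -r^2 + 3.
By induction, t_k = -k^2 + 2k + 2 for all k ≥ 1.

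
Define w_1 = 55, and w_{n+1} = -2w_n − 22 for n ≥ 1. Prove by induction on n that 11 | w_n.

Base case: w_1 = 55 = 11·5, so 11 | w_1.
Assume 11 | w_r, so w_r = 11t for some integer t.
Then w_{r+1} = -2w_r − 22 = -2·(11t) − 22 = 11(-2t − 2), so 11 | w_{r+1}.
By induction, 11 | w_n for all n ≥ 1.

11 | w_n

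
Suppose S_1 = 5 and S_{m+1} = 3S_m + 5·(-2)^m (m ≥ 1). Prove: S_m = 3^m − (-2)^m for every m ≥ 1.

Base case: S_1 = 5, and 3^1 − (-2)^1 = 3 + 2 = 5.
Assume S_j = 3^j − (-2)^j for some j ≥ 1.
Then S_{j+1} = 3S_j + 5·(-2)^j = 3·(3^j − (-2)^j) + 5·(-2)^j = 3^{j+1} − 3·(-2)^j + 5·(-2)^j = 3^{j+1} + 2·(-2)^j = 3^{j+1} − (-2)^{j+1}.
So the formula holds for j+1, and by induction S_m = 3^m − (-2)^m for all m ≥ 1.

S_m = 3^m − (-2)^m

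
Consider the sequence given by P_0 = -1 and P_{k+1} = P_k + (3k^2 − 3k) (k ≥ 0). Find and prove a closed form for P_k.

Claim: P_k = k^3 − 3k^2 + 2k − 1.

Base case: P_0 = -1, and 0^3 − 3·0^2 + 2·0 − 1 = -1.
Assume P_j = j^3 − 3j^2 + 2j − 1.
Then P_{j+1} = P_j + (3j^2 − 3j) = (j^3 − 3j^2 + 2j − 1) + (3j^2 − 3j) = j^3 − j − 1,
and (j+1)^3 − 3·(j+1)^2 + 2·(j+1) − 1 = j^3 − j − 1.
Hence P_k = k^3 − 3k^2 + 2k − 1 for every k ≥ 0, by induction.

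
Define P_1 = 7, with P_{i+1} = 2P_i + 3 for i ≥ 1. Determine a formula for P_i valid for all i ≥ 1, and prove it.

Claim: P_i = 5·2^i − 3.

Base case: P_1 = 7, and 5·2^1 − 3 = 10 − 3 = 7.
Assume P_m = 5·2^m − 3 for some m ≥ 1.
Then P_{m+1} = 2P_m + 3 = 2·(5·2^m − 3) + 3 = 10·2^m − 6 + 3 = 5·2^{m+1} − 3.
So the formula holds for m+1, and by induction P_i = 5·2^i − 3 for all i ≥ 1.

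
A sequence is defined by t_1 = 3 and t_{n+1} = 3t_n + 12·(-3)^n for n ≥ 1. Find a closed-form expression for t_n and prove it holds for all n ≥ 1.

Claim: t_n = -3^n − 2·(-3)^n.

Base case: t_1 = 3, and -3^1 − 2·(-3)^1 = -3 + 6 = 3.
Assume t_j = -3^j − 2·(-3)^j for some j ≥ 1.
Then t_{j+1} = 3t_j + 12·(-3)^j = 3·(-3^j − 2·(-3)^j) + 12·(-3)^j = -3^{j+1} − 6·(-3)^j + 12·(-3)^j = -3^{j+1} + 6·(-3)^j = -3^{j+1} − 2·(-3)^{j+1}.
This completes the inductive step, so t_n = -3^n − 2·(-3)^n for all n ≥ 1.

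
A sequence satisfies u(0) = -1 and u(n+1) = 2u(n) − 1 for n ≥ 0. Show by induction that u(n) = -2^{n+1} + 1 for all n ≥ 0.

Base case: u(0) = -1, and -2^{0+1} + 1 = -2 + 1 = -1.
Assume u(j) = -2^{j+1} + 1 for some j ≥ 0.
Then u(j+1) = 2u(j) − 1 = 2·(-2^{j+1} + 1) − 1 = -2^{j+2} + 2 − 1 = -2^{j+2} + 1.
This completes the inductive step, so u(n) = -2^{n+1} + 1 for all n ≥ 0.

u(n) = -2^{n+1} + 1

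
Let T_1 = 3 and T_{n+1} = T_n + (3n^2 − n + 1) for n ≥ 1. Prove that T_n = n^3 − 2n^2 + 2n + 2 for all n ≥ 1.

Base case: T_1 = 3, and 1^3 − 2·1^2 + 2·1 + 2 = 3.
Assume T_j = j^3 − 2j^2 + 2j + 2.
Then T_{j+1} = T_j + (3j^2 − j + 1) = (j^3 − 2j^2 + 2j + 2) + (3j^2 − j + 1) = j^3 + j^2 + j + 3,
and (j+1)^3 − 2·(j+1)^2 + 2·(j+1) + 2 = j^3 + j^2 + j + 3.
By induction, T_n = n^3 − 2n^2 + 2n + 2 for all n ≥ 1.

T_n = n^3 − 2n^2 + 2n + 2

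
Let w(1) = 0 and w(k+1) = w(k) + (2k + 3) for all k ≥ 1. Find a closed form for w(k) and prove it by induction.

Claim: w(k) = k^2 + 2k − 3.

Base case: w(1) = 0, and 1^2 + 2·1 − 3 = 0.
Assume w(j) = j^2 + 2j − 3.
Then w(j+1) = w(j) + (2j + 3) = (j^2 + 2j − 3) + (2j + 3) = j^2 + 4j,
and (j+1)^2 + 2·(j+1) − 3 = j^2 + 4j.
This completes the inductive step, so w(k) = k^2 + 2k − 3 for all k ≥ 1.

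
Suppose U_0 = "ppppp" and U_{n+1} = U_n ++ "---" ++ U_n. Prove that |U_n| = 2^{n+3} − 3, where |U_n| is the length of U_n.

Base case: |U_0| = 5, and 2^{0+3} − 3 = 5.
Assume |U_j| = 2^{j+3} − 3.
Then |U_{j+1}| = |U_j| + 3 + |U_j| = 2|U_j| + 3 = 2(2^{j+3} − 3) + 3 = 2^{j+1+3} − 6 + 3 = 2^{j+1+3} − 3.
By induction, |U_n| = 2^{n+3} − 3 for all n ≥ 0.

|U_n| = 2^{n+3} − 3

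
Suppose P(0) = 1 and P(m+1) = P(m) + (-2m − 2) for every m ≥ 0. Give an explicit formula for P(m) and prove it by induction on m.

Claim: P(m) = -m^2 − m + 1.

Base case: P(0) = 1, and -0^2 − 0 + 1 = 1.
Assume P(r) = -r^2 − r + 1.
Then P(r+1) = P(r) + (-2r − 2) = (-r^2 − r + 1) + (-2r − 2) = -r^2 − 3r − 1,
and -(r+1)^2 − (r+1) + 1 = -r^2 − 3r − 1.
By induction, P(m) = -m^2 − m + 1 for all m ≥ 0.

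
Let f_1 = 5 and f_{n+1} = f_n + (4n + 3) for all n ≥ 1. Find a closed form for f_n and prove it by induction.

Claim: f_n = 2n^2 + n + 2.

Base case: f_1 = 5, and 2·1^2 + 1 + 2 = 5.
Assume f_k = 2k^2 + k + 2.
Then f_{k+1} = f_k + (4k + 3) = (2k^2 + k + 2) + (4k + 3) = 2k^2 + 5k + 5,
and 2·(k+1)^2 + (k+1) + 2 = 2k^2 + 5k + 5.
This completes the inductive step, so f_n = 2n^2 + n + 2 for all n ≥ 1.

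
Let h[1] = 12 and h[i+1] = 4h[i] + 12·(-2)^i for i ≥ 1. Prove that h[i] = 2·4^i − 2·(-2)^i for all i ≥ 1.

Base case: h[1] = 12, and 2·4^1 − 2·(-2)^1 = 8 + 4 = 12.
Assume h[j] = 2·4^j − 2·(-2)^j for some j ≥ 1.
Then h[j+1] = 4h[j] + 12·(-2)^j = 4·(2·4^j − 2·(-2)^j) + 12·(-2)^j = 2·4^{j+1} − 8·(-2)^j + 12·(-2)^j = 2·4^{j+1} + 4·(-2)^j = 2·4^{j+1} − 2·(-2)^{j+1}.
By induction, h[i] = 2·4^i − 2·(-2)^i for all i ≥ 1.

h[i] = 2·4^i − 2·(-2)^i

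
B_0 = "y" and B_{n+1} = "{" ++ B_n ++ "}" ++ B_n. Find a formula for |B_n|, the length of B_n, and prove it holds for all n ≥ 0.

Claim: |B_n| = 3·2^n − 2.

Base case: |B_0| = 1, and 3·2^0 − 2 = 1.
Assume |B_r| = 3·2^r − 2.
Then |B_{r+1}| = 1 + |B_r| + 1 + |B_r| = 2|B_r| + 2 = 2(3·2^r − 2) + 2 = 3·2^{r+1} − 4 + 2 = 3·2^{r+1} − 2.
So the formula holds for r+1, and by induction |B_n| = 3·2^n − 2 for all n ≥ 0.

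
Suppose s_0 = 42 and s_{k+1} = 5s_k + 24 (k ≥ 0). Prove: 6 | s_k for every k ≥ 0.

Base case: s_0 = 42 = 6·7, so 6 | s_0.
Assume 6 | s_r, so s_r = 6t for some integer t.
Then s_{r+1} = 5s_r + 24 = 5·(6t) + 24 = 6(5t + 4), so 6 | s_{r+1}.
By induction, 6 | s_k for all k ≥ 0.

6 | s_k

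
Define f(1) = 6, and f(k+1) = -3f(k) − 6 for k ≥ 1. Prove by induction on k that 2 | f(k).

Base case: f(1) = 6 = 2·3, so 2 | f(1).
Assume 2 | f(j), so f(j) = 2t for some integer t.
Then f(j+1) = -3f(j) − 6 = -3·(2t) − 6 = 2(-3t − 3), so 2 | f(j+1).
This completes the inductive step, so 2 | f(k) for all k ≥ 1.

2 | f(k)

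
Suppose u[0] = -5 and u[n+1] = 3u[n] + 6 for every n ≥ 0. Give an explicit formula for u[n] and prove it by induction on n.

Claim: u[n] = -2·3^n − 3.

Base case: u[0] = -5, and -2·3^0 − 3 = -2 − 3 = -5.
Assume u[j] = -2·3^j − 3 for some j ≥ 0.
Then u[j+1] = 3u[j] + 6 = 3·(-2·3^j − 3) + 6 = -6·3^j − 9 + 6 = -2·3^{j+1} − 3.
By induction, u[n] = -2·3^n − 3 for all n ≥ 0.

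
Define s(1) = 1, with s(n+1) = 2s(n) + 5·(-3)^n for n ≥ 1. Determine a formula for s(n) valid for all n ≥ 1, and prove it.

Claim: s(n) = -2^n − (-3)^n.

Base case: s(1) = 1, and -2^1 − (-3)^1 = -2 + 3 = 1.
Assume s(r) = -2^r − (-3)^r for some r ≥ 1.
Then s(r+1) = 2s(r) + 5·(-3)^r = 2·(-2^r − (-3)^r) + 5·(-3)^r = -2^{r+1} − 2·(-3)^r + 5·(-3)^r = -2^{r+1} + 3·(-3)^r = -2^{r+1} − (-3)^{r+1}.
Hence s(n) = -2^n − (-3)^n for every n ≥ 1, by induction.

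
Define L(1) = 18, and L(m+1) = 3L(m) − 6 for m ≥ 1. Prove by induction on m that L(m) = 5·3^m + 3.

Base case: L(1) = 18, and 5·3^1 + 3 = 15 + 3 = 18.
Assume L(r) = 5·3^r + 3 for some r ≥ 1.
Then L(r+1) = 3L(r) − 6 = 3·(5·3^r + 3) − 6 = 15·3^r + 9 − 6 = 5·3^{r+1} + 3.
So the formula holds for r+1, and by induction L(m) = 5·3^m + 3 for all m ≥ 1.

L(m) = 5·3^m + 3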